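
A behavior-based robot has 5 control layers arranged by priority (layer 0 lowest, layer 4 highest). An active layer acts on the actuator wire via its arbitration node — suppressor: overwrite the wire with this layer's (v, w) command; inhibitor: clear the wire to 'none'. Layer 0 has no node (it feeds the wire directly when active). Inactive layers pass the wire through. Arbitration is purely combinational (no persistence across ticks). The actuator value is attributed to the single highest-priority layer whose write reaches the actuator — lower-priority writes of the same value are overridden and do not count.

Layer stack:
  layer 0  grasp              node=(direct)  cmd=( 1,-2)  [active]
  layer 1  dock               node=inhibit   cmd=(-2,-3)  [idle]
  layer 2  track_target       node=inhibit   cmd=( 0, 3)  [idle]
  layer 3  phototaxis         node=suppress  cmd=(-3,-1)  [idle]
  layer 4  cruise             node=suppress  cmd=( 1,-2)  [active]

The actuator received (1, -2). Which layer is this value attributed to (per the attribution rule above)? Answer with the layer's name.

cruise

layer 0 (grasp) active — direct: (1, -2)
layer 1 (dock) idle — unchanged: (1, -2)
layer 2 (track_target) idle — unchanged: (1, -2)
layer 3 (phototaxis) idle — unchanged: (1, -2)
layer 4 (cruise) active — suppresses: (1, -2)
→ actuator (1, -2)
last writer: layer 4 = cruise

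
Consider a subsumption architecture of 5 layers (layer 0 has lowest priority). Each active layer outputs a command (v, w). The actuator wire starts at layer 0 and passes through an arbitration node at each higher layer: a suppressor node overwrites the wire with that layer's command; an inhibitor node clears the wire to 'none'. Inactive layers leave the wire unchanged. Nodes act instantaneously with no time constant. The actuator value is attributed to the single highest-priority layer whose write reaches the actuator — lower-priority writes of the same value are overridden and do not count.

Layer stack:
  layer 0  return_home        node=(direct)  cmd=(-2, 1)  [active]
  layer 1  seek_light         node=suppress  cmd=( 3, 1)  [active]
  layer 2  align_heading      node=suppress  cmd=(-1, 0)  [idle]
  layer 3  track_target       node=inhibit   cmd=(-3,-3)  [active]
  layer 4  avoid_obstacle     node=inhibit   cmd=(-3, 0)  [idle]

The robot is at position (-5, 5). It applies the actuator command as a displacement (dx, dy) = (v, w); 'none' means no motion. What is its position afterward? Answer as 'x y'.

-5 5

L0 return_home: active, feeds wire = (-2, 1)
L1 seek_light: active, suppressor → wire = (3, 1)
L2 align_heading: idle → wire stays (3, 1)
L3 track_target: active, inhibitor → wire = none
L4 avoid_obstacle: idle → wire stays none
actuator = none
position: (-5, 5) + none = (-5, 5)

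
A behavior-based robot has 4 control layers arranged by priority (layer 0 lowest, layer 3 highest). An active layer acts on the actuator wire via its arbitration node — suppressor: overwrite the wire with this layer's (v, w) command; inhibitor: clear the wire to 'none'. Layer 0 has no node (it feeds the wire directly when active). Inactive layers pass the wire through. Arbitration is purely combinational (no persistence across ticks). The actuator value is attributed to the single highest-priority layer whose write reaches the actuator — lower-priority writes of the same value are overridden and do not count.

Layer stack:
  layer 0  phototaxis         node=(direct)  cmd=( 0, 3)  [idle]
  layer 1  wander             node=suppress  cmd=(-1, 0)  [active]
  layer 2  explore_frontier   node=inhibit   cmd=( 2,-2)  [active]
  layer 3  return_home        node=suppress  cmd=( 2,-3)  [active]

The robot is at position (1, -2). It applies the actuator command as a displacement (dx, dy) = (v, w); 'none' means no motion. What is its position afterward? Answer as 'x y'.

layer 0 (phototaxis) idle — none
layer 1 (wander) active — suppresses: (-1, 0)
layer 2 (explore_frontier) active — inhibits: none
layer 3 (return_home) active — suppresses: (2, -3)
→ actuator (2, -3)
position: (1, -2) + (2, -3) = (3, -5)

3 -5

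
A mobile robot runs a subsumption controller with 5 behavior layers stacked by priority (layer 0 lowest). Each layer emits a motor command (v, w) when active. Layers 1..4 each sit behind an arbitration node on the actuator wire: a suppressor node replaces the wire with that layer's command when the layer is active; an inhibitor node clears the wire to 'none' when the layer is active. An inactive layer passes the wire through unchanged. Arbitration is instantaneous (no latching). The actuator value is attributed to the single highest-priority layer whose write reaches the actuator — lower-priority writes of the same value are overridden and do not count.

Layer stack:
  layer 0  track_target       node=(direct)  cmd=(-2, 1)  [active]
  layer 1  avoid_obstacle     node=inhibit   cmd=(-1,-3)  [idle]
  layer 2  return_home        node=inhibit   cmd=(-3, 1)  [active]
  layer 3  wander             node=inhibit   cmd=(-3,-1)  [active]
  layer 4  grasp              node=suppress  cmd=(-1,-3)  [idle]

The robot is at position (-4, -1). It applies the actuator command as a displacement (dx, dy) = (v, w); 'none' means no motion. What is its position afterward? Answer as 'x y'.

-4 -1

layer 0 (track_target) active — direct: (-2, 1)
layer 1 (avoid_obstacle) idle — unchanged: (-2, 1)
layer 2 (return_home) active — inhibits: none
layer 3 (wander) active — inhibits: none
layer 4 (grasp) idle — unchanged: none
→ actuator none
position: (-4, -1) + none = (-4, -1)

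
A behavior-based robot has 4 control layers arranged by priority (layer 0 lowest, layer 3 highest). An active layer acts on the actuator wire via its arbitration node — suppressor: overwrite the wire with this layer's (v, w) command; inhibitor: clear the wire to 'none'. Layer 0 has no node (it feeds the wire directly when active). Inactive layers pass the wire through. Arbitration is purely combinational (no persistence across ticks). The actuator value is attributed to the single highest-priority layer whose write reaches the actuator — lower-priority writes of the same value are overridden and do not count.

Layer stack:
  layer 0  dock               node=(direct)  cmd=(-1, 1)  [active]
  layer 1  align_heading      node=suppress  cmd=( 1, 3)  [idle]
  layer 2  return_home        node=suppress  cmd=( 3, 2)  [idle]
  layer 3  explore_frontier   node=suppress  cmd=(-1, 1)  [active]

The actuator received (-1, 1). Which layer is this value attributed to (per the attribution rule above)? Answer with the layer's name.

explore_frontier

L0 dock: active, feeds wire = (-1, 1)
L1 align_heading: idle → wire stays (-1, 1)
L2 return_home: idle → wire stays (-1, 1)
L3 explore_frontier: active, suppressor → wire = (-1, 1)
actuator = (-1, 1)
last writer: layer 3 = explore_frontier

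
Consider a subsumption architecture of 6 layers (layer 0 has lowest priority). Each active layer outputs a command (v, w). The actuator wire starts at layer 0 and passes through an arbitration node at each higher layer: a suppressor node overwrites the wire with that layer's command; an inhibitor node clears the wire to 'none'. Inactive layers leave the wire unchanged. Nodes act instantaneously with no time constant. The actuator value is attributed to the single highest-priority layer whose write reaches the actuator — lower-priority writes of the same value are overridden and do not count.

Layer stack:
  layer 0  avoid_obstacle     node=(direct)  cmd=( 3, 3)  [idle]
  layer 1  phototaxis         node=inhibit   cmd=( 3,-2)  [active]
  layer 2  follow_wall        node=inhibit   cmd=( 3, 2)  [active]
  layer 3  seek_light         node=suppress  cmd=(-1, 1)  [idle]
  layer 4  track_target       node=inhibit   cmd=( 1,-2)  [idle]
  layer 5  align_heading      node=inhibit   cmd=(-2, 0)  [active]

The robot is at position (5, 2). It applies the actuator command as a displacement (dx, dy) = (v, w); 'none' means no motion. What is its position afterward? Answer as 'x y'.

layer 0 (avoid_obstacle) idle — none
layer 1 (phototaxis) active — inhibits: none
layer 2 (follow_wall) active — inhibits: none
layer 3 (seek_light) idle — unchanged: none
layer 4 (track_target) idle — unchanged: none
layer 5 (align_heading) active — inhibits: none
→ actuator none
position: (5, 2) + none = (5, 2)

5 2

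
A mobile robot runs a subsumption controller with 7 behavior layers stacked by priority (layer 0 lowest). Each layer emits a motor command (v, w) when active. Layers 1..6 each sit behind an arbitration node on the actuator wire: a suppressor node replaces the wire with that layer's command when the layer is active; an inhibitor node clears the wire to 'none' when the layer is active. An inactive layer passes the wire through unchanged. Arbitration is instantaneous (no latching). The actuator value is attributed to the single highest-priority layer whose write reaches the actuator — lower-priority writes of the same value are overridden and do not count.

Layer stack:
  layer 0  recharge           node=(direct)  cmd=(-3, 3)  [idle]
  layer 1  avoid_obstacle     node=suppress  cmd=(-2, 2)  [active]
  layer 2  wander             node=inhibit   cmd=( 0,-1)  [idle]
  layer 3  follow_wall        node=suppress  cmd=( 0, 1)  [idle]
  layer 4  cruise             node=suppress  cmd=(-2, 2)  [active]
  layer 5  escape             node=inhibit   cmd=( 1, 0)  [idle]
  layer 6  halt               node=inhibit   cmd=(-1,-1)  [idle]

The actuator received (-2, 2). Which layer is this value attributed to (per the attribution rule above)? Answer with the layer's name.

layer 0 (recharge) idle — none
layer 1 (avoid_obstacle) active — suppresses: (-2, 2)
layer 2 (wander) idle — unchanged: (-2, 2)
layer 3 (follow_wall) idle — unchanged: (-2, 2)
layer 4 (cruise) active — suppresses: (-2, 2)
layer 5 (escape) idle — unchanged: (-2, 2)
layer 6 (halt) idle — unchanged: (-2, 2)
→ actuator (-2, 2)
last writer: layer 4 = cruise

cruise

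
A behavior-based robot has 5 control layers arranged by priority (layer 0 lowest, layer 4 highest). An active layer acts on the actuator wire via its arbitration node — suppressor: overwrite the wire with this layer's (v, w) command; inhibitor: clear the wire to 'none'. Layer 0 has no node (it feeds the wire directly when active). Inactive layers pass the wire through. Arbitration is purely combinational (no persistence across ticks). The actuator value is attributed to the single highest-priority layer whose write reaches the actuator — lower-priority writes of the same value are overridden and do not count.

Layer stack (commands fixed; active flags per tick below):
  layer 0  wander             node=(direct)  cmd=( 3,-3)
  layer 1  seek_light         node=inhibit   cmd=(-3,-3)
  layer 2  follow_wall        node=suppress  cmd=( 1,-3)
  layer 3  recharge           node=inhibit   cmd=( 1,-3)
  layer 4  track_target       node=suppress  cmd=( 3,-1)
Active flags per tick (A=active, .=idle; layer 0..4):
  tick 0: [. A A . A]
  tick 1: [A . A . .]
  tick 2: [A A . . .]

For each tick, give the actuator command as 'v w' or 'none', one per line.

3 -1
1 -3
none

tick 0:
  L0 wander: idle → wire = none
  L1 seek_light: active, inhibitor → wire = none
  L2 follow_wall: active, suppressor → wire = (1, -3)
  L3 recharge: idle → wire stays (1, -3)
  L4 track_target: active, suppressor → wire = (3, -1)
  actuator = (3, -1)
tick 1:
  L0 wander: active, feeds wire = (3, -3)
  L1 seek_light: idle → wire stays (3, -3)
  L2 follow_wall: active, suppressor → wire = (1, -3)
  L3 recharge: idle → wire stays (1, -3)
  L4 track_target: idle → wire stays (1, -3)
  actuator = (1, -3)
tick 2:
  L0 wander: active, feeds wire = (3, -3)
  L1 seek_light: active, inhibitor → wire = none
  L2 follow_wall: idle → wire stays none
  L3 recharge: idle → wire stays none
  L4 track_target: idle → wire stays none
  actuator = none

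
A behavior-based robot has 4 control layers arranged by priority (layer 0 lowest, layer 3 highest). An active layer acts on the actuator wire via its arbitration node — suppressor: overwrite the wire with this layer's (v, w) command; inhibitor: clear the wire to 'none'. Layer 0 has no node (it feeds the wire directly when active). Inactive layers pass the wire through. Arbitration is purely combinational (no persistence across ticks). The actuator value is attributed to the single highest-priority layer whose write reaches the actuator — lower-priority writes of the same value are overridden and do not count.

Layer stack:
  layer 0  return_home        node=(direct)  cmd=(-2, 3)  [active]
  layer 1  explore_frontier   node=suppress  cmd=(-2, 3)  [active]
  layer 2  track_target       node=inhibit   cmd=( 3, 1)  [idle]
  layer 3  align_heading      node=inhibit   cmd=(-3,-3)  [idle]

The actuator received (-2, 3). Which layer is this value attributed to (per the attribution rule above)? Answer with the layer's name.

explore_frontier

L0 return_home: active, feeds wire = (-2, 3)
L1 explore_frontier: active, suppressor → wire = (-2, 3)
L2 track_target: idle → wire stays (-2, 3)
L3 align_heading: idle → wire stays (-2, 3)
actuator = (-2, 3)
last writer: layer 1 = explore_frontier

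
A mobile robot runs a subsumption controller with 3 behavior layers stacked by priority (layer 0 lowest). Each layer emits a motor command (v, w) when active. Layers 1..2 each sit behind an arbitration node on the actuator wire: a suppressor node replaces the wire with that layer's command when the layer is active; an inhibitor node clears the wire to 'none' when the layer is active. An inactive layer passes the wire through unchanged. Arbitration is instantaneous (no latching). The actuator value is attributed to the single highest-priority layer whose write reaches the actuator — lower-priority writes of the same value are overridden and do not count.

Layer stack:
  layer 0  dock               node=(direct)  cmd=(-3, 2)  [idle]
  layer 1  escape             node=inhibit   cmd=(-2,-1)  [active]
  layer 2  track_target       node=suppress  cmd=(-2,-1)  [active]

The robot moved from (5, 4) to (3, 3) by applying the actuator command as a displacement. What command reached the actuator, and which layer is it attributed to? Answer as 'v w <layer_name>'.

displacement = (3, 3) − (5, 4) = (-2, -1)
layer 0 (dock) idle — none
layer 1 (escape) active — inhibits: none
layer 2 (track_target) active — suppresses: (-2, -1)
→ actuator (-2, -1) — from layer 2 (track_target)

-2 -1 track_target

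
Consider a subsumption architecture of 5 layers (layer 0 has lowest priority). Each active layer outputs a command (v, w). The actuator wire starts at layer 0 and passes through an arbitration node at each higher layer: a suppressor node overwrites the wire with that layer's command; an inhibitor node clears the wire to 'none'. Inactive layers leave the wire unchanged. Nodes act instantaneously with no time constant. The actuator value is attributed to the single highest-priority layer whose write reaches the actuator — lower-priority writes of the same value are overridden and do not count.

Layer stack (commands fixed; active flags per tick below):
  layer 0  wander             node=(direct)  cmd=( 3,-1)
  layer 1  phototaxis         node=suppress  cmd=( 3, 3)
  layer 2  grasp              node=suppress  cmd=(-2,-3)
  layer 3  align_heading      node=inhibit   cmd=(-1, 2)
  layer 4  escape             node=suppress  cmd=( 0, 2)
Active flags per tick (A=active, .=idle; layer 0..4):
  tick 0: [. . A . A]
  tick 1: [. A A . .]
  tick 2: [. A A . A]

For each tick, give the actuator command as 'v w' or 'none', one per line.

0 2
-2 -3
0 2

tick 0:
  [0] wander off; wire := none
  [1] phototaxis off; pass none
  [2] grasp on (suppress); wire := (-2, -3)
  [3] align_heading off; pass (-2, -3)
  [4] escape on (suppress); wire := (0, 2)
  output (0, 2)
tick 1:
  [0] wander off; wire := none
  [1] phototaxis on (suppress); wire := (3, 3)
  [2] grasp on (suppress); wire := (-2, -3)
  [3] align_heading off; pass (-2, -3)
  [4] escape off; pass (-2, -3)
  output (-2, -3)
tick 2:
  [0] wander off; wire := none
  [1] phototaxis on (suppress); wire := (3, 3)
  [2] grasp on (suppress); wire := (-2, -3)
  [3] align_heading off; pass (-2, -3)
  [4] escape on (suppress); wire := (0, 2)
  output (0, 2)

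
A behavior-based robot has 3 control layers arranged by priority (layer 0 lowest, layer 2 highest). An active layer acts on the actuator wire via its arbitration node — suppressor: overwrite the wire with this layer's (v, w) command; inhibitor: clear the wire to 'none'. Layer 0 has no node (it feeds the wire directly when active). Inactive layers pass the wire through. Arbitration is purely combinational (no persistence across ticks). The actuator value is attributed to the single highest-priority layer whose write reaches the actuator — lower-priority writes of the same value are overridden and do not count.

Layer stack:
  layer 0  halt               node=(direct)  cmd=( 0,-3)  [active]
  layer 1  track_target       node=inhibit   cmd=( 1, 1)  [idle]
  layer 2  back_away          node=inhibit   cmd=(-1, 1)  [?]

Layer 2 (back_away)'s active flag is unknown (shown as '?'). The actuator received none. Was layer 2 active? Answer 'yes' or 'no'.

yes

If layer 2 is active=yes:
  actuator would be none
If layer 2 is active=no:
  actuator would be (0, -3)
Observed none, so layer 2 was active.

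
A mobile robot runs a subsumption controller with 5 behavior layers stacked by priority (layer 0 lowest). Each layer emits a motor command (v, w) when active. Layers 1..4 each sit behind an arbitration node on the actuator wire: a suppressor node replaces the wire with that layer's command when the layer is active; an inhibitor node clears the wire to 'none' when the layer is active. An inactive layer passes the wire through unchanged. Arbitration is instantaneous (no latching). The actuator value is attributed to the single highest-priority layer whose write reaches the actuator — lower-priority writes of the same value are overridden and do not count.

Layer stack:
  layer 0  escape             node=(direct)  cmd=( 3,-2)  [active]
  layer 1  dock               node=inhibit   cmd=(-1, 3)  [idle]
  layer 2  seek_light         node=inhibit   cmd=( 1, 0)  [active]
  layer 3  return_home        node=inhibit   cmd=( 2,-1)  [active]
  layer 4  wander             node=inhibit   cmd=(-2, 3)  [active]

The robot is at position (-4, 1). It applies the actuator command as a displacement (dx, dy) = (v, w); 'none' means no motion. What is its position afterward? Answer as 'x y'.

layer 0 (escape) active — direct: (3, -2)
layer 1 (dock) idle — unchanged: (3, -2)
layer 2 (seek_light) active — inhibits: none
layer 3 (return_home) active — inhibits: none
layer 4 (wander) active — inhibits: none
→ actuator none
position: (-4, 1) + none = (-4, 1)

-4 1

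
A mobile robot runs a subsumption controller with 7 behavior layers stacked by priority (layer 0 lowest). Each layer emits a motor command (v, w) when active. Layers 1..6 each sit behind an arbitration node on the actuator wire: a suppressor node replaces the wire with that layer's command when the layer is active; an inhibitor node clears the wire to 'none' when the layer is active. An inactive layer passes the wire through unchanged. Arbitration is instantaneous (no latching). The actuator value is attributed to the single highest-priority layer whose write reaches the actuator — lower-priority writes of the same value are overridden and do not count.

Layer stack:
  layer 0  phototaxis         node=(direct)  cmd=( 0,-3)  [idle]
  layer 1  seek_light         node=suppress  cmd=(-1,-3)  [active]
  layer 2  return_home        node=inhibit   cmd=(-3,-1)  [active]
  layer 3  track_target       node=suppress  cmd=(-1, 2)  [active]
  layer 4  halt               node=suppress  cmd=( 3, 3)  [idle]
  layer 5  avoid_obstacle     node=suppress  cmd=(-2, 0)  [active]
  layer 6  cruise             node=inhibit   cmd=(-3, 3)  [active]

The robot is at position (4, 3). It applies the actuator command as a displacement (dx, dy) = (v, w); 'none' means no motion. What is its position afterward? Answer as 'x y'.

L0 phototaxis: idle → wire = none
L1 seek_light: active, suppressor → wire = (-1, -3)
L2 return_home: active, inhibitor → wire = none
L3 track_target: active, suppressor → wire = (-1, 2)
L4 halt: idle → wire stays (-1, 2)
L5 avoid_obstacle: active, suppressor → wire = (-2, 0)
L6 cruise: active, inhibitor → wire = none
actuator = none
position: (4, 3) + none = (4, 3)

4 3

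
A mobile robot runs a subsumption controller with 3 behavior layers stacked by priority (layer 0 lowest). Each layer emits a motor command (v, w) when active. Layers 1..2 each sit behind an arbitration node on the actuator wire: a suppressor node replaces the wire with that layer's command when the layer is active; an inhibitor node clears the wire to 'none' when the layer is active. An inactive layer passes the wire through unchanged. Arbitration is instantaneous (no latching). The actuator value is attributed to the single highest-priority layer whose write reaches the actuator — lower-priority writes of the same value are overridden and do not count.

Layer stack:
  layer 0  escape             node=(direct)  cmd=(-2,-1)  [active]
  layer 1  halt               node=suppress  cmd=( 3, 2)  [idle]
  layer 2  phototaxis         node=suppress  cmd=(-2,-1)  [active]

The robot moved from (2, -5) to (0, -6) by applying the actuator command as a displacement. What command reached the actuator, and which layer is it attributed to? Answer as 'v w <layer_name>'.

displacement = (0, -6) − (2, -5) = (-2, -1)
layer 0 (escape) active — direct: (-2, -1)
layer 1 (halt) idle — unchanged: (-2, -1)
layer 2 (phototaxis) active — suppresses: (-2, -1)
→ actuator (-2, -1) — from layer 2 (phototaxis)

-2 -1 phototaxis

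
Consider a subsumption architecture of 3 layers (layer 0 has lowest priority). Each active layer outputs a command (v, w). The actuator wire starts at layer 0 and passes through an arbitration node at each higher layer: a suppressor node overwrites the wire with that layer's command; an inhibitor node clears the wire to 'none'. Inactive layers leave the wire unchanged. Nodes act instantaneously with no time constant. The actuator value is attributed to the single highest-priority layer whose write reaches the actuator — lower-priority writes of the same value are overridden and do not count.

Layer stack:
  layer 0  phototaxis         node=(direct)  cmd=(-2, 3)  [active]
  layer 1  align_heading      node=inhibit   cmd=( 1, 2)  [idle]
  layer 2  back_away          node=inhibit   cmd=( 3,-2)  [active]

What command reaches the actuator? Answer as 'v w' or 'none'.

none

L0 phototaxis: active, feeds wire = (-2, 3)
L1 align_heading: idle → wire stays (-2, 3)
L2 back_away: active, inhibitor → wire = none
actuator = none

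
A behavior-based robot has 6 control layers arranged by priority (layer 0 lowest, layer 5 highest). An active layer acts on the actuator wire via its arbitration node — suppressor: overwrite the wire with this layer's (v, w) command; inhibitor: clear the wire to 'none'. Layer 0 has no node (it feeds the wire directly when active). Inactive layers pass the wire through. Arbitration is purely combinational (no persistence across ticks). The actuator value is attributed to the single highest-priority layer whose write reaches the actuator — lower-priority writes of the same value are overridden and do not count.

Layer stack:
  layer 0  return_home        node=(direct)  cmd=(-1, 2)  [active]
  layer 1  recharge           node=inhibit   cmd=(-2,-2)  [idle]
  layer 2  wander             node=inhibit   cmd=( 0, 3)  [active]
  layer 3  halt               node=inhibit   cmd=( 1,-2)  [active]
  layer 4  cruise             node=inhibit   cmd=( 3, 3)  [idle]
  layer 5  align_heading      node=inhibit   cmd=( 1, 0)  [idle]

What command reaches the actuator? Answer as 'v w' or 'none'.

none

layer 0 (return_home) active — direct: (-1, 2)
layer 1 (recharge) idle — unchanged: (-1, 2)
layer 2 (wander) active — inhibits: none
layer 3 (halt) active — inhibits: none
layer 4 (cruise) idle — unchanged: none
layer 5 (align_heading) idle — unchanged: none
→ actuator none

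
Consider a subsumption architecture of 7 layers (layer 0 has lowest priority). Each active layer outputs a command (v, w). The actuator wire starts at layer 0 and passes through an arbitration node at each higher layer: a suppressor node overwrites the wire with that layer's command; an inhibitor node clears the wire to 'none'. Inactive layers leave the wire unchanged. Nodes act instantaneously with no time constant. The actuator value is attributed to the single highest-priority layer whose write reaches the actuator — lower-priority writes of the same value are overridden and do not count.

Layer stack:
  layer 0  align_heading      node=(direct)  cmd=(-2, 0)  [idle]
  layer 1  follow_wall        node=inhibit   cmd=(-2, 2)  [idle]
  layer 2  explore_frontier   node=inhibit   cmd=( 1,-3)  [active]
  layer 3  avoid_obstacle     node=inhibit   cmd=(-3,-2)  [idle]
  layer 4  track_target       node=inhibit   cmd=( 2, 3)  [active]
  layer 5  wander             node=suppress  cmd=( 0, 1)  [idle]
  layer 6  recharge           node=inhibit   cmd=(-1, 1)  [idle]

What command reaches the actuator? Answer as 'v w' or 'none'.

none

[0] align_heading off; wire := none
[1] follow_wall off; pass none
[2] explore_frontier on (inhibit); wire := none
[3] avoid_obstacle off; pass none
[4] track_target on (inhibit); wire := none
[5] wander off; pass none
[6] recharge off; pass none
output none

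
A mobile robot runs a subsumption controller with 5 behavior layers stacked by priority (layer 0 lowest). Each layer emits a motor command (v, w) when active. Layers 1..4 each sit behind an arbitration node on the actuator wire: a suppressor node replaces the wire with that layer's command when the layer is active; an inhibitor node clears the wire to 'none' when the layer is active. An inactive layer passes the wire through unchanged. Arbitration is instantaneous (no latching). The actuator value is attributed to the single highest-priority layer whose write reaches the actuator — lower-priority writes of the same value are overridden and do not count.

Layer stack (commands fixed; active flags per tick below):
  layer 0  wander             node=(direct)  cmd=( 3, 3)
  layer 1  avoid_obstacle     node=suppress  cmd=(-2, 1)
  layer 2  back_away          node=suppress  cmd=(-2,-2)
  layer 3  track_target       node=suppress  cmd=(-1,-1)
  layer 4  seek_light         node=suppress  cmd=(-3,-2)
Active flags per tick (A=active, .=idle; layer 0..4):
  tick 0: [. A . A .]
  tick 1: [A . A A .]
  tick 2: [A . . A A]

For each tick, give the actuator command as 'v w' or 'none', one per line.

tick 0:
  L0 wander: idle → wire = none
  L1 avoid_obstacle: active, suppressor → wire = (-2, 1)
  L2 back_away: idle → wire stays (-2, 1)
  L3 track_target: active, suppressor → wire = (-1, -1)
  L4 seek_light: idle → wire stays (-1, -1)
  actuator = (-1, -1)
tick 1:
  L0 wander: active, feeds wire = (3, 3)
  L1 avoid_obstacle: idle → wire stays (3, 3)
  L2 back_away: active, suppressor → wire = (-2, -2)
  L3 track_target: active, suppressor → wire = (-1, -1)
  L4 seek_light: idle → wire stays (-1, -1)
  actuator = (-1, -1)
tick 2:
  L0 wander: active, feeds wire = (3, 3)
  L1 avoid_obstacle: idle → wire stays (3, 3)
  L2 back_away: idle → wire stays (3, 3)
  L3 track_target: active, suppressor → wire = (-1, -1)
  L4 seek_light: active, suppressor → wire = (-3, -2)
  actuator = (-3, -2)

-1 -1
-1 -1
-3 -2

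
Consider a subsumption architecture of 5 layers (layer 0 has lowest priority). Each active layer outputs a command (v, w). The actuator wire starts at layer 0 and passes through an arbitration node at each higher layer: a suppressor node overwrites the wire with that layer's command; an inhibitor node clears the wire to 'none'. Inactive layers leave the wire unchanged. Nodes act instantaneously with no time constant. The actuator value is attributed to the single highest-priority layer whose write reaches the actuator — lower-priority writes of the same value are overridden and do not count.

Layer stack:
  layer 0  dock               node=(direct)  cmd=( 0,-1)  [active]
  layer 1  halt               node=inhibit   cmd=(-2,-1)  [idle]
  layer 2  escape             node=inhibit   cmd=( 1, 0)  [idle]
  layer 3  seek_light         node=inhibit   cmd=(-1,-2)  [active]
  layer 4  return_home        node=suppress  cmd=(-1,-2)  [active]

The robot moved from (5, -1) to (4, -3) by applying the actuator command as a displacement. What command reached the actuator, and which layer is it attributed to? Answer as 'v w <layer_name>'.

displacement = (4, -3) − (5, -1) = (-1, -2)
[0] dock on; wire := (0, -1)
[1] halt off; pass (0, -1)
[2] escape off; pass (0, -1)
[3] seek_light on (inhibit); wire := none
[4] return_home on (suppress); wire := (-1, -2)
output (-1, -2) — from layer 4 (return_home)

-1 -2 return_home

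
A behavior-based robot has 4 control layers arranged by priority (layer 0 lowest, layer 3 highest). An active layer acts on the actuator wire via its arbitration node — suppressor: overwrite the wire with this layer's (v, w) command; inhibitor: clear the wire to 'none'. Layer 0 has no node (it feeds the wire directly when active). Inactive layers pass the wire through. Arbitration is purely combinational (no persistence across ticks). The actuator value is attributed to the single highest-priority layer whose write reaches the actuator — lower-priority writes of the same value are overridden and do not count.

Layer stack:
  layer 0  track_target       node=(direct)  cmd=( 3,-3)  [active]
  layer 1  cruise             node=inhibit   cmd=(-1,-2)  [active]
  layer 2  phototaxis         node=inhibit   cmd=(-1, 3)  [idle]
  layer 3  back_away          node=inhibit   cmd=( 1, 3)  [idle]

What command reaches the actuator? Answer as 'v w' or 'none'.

[0] track_target on; wire := (3, -3)
[1] cruise on (inhibit); wire := none
[2] phototaxis off; pass none
[3] back_away off; pass none
output none

none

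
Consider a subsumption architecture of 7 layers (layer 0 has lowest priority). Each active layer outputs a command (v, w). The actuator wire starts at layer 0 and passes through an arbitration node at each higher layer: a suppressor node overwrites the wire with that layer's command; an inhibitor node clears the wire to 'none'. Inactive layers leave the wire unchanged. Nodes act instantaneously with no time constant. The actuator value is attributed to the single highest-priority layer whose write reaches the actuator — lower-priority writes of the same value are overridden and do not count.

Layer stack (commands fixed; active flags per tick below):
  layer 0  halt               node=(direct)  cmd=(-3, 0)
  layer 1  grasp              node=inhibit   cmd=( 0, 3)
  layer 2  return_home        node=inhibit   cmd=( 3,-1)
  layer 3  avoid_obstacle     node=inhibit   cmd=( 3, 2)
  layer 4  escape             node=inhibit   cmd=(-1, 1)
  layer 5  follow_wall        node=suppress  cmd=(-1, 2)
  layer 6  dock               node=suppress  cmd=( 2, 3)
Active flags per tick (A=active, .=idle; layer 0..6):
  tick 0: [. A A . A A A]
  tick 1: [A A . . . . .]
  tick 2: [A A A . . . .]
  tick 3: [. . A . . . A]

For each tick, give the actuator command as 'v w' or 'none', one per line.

2 3
none
none
2 3

tick 0:
  layer 0 (halt) idle — none
  layer 1 (grasp) active — inhibits: none
  layer 2 (return_home) active — inhibits: none
  layer 3 (avoid_obstacle) idle — unchanged: none
  layer 4 (escape) active — inhibits: none
  layer 5 (follow_wall) active — suppresses: (-1, 2)
  layer 6 (dock) active — suppresses: (2, 3)
  → actuator (2, 3)
tick 1:
  layer 0 (halt) active — direct: (-3, 0)
  layer 1 (grasp) active — inhibits: none
  layer 2 (return_home) idle — unchanged: none
  layer 3 (avoid_obstacle) idle — unchanged: none
  layer 4 (escape) idle — unchanged: none
  layer 5 (follow_wall) idle — unchanged: none
  layer 6 (dock) idle — unchanged: none
  → actuator none
tick 2:
  layer 0 (halt) active — direct: (-3, 0)
  layer 1 (grasp) active — inhibits: none
  layer 2 (return_home) active — inhibits: none
  layer 3 (avoid_obstacle) idle — unchanged: none
  layer 4 (escape) idle — unchanged: none
  layer 5 (follow_wall) idle — unchanged: none
  layer 6 (dock) idle — unchanged: none
  → actuator none
tick 3:
  layer 0 (halt) idle — none
  layer 1 (grasp) idle — unchanged: none
  layer 2 (return_home) active — inhibits: none
  layer 3 (avoid_obstacle) idle — unchanged: none
  layer 4 (escape) idle — unchanged: none
  layer 5 (follow_wall) idle — unchanged: none
  layer 6 (dock) active — suppresses: (2, 3)
  → actuator (2, 3)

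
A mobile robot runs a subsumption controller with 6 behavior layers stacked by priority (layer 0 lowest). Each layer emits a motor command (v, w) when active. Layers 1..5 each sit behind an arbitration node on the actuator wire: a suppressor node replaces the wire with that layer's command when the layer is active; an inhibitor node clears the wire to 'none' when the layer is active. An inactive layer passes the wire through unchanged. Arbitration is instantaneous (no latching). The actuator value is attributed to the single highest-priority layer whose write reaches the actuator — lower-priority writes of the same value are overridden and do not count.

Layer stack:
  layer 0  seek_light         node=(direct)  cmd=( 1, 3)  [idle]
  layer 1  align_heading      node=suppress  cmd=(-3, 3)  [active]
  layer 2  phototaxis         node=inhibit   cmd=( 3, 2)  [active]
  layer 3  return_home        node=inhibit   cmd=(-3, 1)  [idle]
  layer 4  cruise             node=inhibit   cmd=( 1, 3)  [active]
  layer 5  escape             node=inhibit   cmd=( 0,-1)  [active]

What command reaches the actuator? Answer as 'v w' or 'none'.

layer 0 (seek_light) idle — none
layer 1 (align_heading) active — suppresses: (-3, 3)
layer 2 (phototaxis) active — inhibits: none
layer 3 (return_home) idle — unchanged: none
layer 4 (cruise) active — inhibits: none
layer 5 (escape) active — inhibits: none
→ actuator none

none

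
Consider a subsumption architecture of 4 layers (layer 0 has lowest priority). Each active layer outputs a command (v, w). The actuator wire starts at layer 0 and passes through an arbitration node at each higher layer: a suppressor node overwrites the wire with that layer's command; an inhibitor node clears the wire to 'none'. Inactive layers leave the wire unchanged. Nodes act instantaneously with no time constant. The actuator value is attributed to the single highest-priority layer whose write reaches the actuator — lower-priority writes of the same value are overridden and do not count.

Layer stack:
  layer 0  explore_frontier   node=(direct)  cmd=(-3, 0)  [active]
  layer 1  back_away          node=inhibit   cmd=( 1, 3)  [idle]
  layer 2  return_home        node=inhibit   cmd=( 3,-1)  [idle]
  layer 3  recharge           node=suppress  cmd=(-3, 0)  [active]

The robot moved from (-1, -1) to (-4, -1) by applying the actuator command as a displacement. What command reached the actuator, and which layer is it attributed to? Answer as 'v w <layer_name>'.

displacement = (-4, -1) − (-1, -1) = (-3, 0)
[0] explore_frontier on; wire := (-3, 0)
[1] back_away off; pass (-3, 0)
[2] return_home off; pass (-3, 0)
[3] recharge on (suppress); wire := (-3, 0)
output (-3, 0) — from layer 3 (recharge)

-3 0 recharge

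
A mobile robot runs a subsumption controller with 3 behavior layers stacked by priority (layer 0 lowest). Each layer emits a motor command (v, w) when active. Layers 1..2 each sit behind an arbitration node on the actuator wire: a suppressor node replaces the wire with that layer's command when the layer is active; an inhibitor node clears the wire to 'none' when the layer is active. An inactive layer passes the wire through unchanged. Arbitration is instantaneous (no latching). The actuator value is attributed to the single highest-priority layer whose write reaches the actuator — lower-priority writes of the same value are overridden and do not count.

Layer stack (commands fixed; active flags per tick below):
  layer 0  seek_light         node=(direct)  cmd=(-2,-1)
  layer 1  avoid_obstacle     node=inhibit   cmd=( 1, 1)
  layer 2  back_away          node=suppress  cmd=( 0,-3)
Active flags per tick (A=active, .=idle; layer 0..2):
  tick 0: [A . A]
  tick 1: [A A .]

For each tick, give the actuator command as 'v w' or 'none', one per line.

tick 0:
  [0] seek_light on; wire := (-2, -1)
  [1] avoid_obstacle off; pass (-2, -1)
  [2] back_away on (suppress); wire := (0, -3)
  output (0, -3)
tick 1:
  [0] seek_light on; wire := (-2, -1)
  [1] avoid_obstacle on (inhibit); wire := none
  [2] back_away off; pass none
  output none

0 -3
none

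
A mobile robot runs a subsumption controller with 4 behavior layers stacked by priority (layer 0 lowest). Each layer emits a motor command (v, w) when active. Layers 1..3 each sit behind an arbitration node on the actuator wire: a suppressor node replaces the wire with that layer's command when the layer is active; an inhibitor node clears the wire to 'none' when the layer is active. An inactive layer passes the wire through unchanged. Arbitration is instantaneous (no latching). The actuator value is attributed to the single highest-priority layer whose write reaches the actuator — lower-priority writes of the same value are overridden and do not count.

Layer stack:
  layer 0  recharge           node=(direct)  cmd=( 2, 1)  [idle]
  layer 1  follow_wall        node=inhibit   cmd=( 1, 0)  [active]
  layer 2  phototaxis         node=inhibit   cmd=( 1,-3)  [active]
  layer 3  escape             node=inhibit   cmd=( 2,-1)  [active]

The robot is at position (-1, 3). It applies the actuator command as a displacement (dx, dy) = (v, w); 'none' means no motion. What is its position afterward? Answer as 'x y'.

layer 0 (recharge) idle — none
layer 1 (follow_wall) active — inhibits: none
layer 2 (phototaxis) active — inhibits: none
layer 3 (escape) active — inhibits: none
→ actuator none
position: (-1, 3) + none = (-1, 3)

-1 3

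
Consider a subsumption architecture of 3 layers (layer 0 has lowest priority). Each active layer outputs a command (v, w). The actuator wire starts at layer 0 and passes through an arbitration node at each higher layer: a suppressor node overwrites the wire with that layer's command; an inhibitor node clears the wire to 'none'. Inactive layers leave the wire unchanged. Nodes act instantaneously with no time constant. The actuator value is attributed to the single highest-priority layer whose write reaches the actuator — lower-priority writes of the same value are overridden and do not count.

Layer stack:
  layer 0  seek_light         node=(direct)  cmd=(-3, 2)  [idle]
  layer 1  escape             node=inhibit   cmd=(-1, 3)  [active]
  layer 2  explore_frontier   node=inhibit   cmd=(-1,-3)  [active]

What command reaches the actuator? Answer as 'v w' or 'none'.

layer 0 (seek_light) idle — none
layer 1 (escape) active — inhibits: none
layer 2 (explore_frontier) active — inhibits: none
→ actuator none

none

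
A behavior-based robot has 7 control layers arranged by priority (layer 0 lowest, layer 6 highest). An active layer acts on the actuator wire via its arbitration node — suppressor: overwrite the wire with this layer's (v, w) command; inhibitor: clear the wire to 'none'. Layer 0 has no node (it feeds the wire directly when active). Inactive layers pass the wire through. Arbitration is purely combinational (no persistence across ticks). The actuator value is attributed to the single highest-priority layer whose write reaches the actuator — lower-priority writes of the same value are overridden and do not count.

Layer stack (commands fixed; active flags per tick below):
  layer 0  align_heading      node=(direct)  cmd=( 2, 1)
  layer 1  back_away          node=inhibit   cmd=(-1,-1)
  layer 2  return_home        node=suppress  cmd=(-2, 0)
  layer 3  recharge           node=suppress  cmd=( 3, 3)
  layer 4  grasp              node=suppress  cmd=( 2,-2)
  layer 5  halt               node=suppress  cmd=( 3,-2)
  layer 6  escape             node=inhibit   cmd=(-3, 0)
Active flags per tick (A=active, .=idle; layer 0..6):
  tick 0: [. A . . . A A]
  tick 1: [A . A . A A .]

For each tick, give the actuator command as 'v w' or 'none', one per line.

tick 0:
  [0] align_heading off; wire := none
  [1] back_away on (inhibit); wire := none
  [2] return_home off; pass none
  [3] recharge off; pass none
  [4] grasp off; pass none
  [5] halt on (suppress); wire := (3, -2)
  [6] escape on (inhibit); wire := none
  output none
tick 1:
  [0] align_heading on; wire := (2, 1)
  [1] back_away off; pass (2, 1)
  [2] return_home on (suppress); wire := (-2, 0)
  [3] recharge off; pass (-2, 0)
  [4] grasp on (suppress); wire := (2, -2)
  [5] halt on (suppress); wire := (3, -2)
  [6] escape off; pass (3, -2)
  output (3, -2)

none
3 -2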